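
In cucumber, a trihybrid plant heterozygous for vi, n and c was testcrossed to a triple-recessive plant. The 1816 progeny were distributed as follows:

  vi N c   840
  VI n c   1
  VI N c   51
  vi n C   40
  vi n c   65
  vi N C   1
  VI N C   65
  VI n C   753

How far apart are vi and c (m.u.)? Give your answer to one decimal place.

The two most frequent reciprocal classes, VI n C and vi N c, are the parental types, so the F1 was VI n C / vi N c.
The two rarest classes, VI n c and vi N C, are the double crossovers. Comparing them with the parentals, only the c allele has switched, so c is the middle locus and the order is vi – c – n.
Crossovers in the vi–c interval produce the single-crossover classes vi n C and VI N c (40 + 51 = 91) plus the double crossovers (2).
RF(vi–c) = (91 + 2) / 1816 = 93/1816 = 0.0512 → 5.1 m.u.

5.1 m.u.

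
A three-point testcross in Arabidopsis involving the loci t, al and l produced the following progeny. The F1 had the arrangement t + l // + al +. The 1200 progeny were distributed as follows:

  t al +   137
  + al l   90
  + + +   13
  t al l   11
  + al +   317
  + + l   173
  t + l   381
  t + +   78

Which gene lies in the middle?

al

The two rarest classes, t al l and + + +, are the double crossovers. Comparing them with the parentals, only the al allele has switched, so al is the middle locus and the order is t – al – l.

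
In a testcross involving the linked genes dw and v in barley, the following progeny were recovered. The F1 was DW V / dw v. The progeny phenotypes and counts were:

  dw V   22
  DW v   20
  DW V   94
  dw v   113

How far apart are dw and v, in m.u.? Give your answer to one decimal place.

The recombinant classes are DW v and dw V: 20 + 22 = 42.
Recombination frequency = 42/249 = 0.1687 ≈ 16.9%, i.e. 16.9 m.u.

16.9 m.u.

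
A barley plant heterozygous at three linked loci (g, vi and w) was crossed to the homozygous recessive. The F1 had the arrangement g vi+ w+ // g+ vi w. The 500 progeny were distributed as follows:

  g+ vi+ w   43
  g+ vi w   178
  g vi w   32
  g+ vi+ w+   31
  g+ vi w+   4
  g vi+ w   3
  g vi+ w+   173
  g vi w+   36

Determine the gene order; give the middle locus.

w

The two rarest classes, g vi+ w and g+ vi w+, are the double crossovers. Comparing them with the parentals, only the w allele has switched, so w is the middle locus and the order is g – w – vi.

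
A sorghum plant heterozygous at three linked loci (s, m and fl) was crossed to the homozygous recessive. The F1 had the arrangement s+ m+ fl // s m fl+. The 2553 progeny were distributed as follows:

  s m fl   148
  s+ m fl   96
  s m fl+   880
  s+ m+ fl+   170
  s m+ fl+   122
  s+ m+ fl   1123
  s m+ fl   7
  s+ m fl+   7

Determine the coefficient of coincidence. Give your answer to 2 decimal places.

0.46

The two rarest classes, s m+ fl and s+ m fl+, are the double crossovers. Comparing them with the parentals, only the s allele has switched, so s is the middle locus and the order is fl – s – m.
fl–s: (318 + 14)/2553 = 0.1300; s–m: (218 + 14)/2553 = 0.0909.
Expected DCO frequency = 0.1300 × 0.0909 ≈ 0.01182; observed = 14/2553 ≈ 0.00548.
Coefficient of coincidence = 0.00548/0.01182 ≈ 0.46.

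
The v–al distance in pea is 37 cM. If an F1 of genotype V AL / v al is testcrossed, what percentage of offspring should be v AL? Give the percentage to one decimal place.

A map distance of 37 cM corresponds to a recombination frequency of 0.370.
The F1 is V AL / v al, so v AL is a recombinant gamete class with expected frequency r/2 = 0.370/2 = 0.1850.
That is 0.1850 = 18.5% of the progeny.

18.5%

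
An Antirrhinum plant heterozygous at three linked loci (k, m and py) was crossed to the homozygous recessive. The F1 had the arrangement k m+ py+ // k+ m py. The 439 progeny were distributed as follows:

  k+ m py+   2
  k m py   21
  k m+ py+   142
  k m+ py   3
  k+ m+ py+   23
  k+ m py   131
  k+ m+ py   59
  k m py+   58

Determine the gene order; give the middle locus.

py

The two rarest classes, k m+ py and k+ m py+, are the double crossovers. Comparing them with the parentals, only the py allele has switched, so py is the middle locus and the order is m – py – k.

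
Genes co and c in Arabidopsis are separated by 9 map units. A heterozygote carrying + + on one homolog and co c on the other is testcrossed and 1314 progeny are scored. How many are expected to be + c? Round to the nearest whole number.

59

A map distance of 9 map units corresponds to a recombination frequency of 0.090.
The F1 is + + / co c, so + c is a recombinant gamete class with expected frequency r/2 = 0.090/2 = 0.0450.
Expected number = 0.0450 × 1314 = 59.13 ≈ 59.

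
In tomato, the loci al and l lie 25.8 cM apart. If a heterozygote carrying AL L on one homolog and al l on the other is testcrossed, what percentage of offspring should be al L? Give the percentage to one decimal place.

A map distance of 25.8 cM corresponds to a recombination frequency of 0.258.
The F1 is AL L / al l, so al L is a recombinant gamete class with expected frequency r/2 = 0.258/2 = 0.1290.
That is 0.1290 = 12.9% of the progeny.

12.9%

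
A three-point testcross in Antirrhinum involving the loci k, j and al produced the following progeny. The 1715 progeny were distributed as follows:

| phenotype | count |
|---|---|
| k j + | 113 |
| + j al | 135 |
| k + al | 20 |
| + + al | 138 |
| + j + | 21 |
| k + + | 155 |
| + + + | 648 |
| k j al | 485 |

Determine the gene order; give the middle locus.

The two most frequent reciprocal classes, k j al and + + +, are the parental types, so the F1 was k j al / + + +.
The two rarest classes, k + al and + j +, are the double crossovers. Comparing them with the parentals, only the j allele has switched, so j is the middle locus and the order is k – j – al.

j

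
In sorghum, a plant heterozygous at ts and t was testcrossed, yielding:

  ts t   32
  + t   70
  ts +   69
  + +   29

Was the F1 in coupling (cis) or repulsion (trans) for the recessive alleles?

The two most frequent classes are + t (70) and ts + (69); these are the parental (non-recombinant) types.
So the F1 carried + t on one chromosome and ts + on the other — the recessive alleles are on opposite chromosomes (trans / repulsion).

trans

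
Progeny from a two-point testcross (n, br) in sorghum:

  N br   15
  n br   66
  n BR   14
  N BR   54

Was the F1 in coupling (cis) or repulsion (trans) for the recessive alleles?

cis

The two most frequent classes are N BR (54) and n br (66); these are the parental (non-recombinant) types.
So the F1 carried N BR on one chromosome and n br on the other — the recessive alleles are on the same chromosome (cis / coupling).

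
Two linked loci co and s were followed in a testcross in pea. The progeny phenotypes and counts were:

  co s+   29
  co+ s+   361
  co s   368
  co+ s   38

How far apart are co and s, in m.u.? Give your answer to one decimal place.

The two most frequent classes, co+ s+ (361) and co s (368), are the parental types, so the F1 was co+ s+ / co s.
The recombinant classes are co+ s and co s+: 38 + 29 = 67.
Recombination frequency = 67/796 = 0.0842 ≈ 8.4%, i.e. 8.4 m.u.

8.4 m.u.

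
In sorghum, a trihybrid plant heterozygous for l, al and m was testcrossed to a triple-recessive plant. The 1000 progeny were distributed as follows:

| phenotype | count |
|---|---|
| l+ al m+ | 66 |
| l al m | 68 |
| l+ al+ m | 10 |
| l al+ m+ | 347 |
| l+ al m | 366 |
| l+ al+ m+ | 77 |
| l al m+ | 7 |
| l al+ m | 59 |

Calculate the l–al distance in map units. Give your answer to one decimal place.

The two most frequent reciprocal classes, l+ al m and l al+ m+, are the parental types, so the F1 was l+ al m / l al+ m+.
The two rarest classes, l+ al+ m and l al m+, are the double crossovers. Comparing them with the parentals, only the al allele has switched, so al is the middle locus and the order is m – al – l.
Crossovers in the al–l interval produce the single-crossover classes l al m and l+ al+ m+ (68 + 77 = 145) plus the double crossovers (17).
RF(al–l) = (145 + 17) / 1000 = 162/1000 = 0.1620 → 16.2 map units.

16.2 map units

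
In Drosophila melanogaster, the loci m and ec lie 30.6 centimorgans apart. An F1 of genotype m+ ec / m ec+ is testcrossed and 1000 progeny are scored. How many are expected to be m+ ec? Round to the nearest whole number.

A map distance of 30.6 centimorgans corresponds to a recombination frequency of 0.306.
The F1 is m+ ec / m ec+, so m+ ec is a parental gamete class with expected frequency (1 − r)/2 = 0.694/2 = 0.3470.
Expected number = 0.3470 × 1000 = 347.00 ≈ 347.

347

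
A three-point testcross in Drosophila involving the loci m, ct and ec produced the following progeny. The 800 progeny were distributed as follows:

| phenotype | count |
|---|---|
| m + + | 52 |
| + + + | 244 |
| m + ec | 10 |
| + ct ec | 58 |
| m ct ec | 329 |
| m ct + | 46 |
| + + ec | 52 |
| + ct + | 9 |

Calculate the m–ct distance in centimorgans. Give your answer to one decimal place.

16.1 centimorgans

The two most frequent reciprocal classes, + + + and m ct ec, are the parental types, so the F1 was + + + / m ct ec.
The two rarest classes, + ct + and m + ec, are the double crossovers. Comparing them with the parentals, only the ct allele has switched, so ct is the middle locus and the order is ec – ct – m.
Crossovers in the ct–m interval produce the single-crossover classes m + + and + ct ec (52 + 58 = 110) plus the double crossovers (19).
RF(ct–m) = (110 + 19) / 800 = 129/800 = 0.1613 → 16.1 centimorgans.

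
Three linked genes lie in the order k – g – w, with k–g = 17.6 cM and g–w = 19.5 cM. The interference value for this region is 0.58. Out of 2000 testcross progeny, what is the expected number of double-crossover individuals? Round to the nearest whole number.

Map distances give recombination frequencies of 0.176 and 0.195 for the two intervals.
With interference 0.58 (so coincidence = 0.42), expected double-crossover frequency = 0.176 × 0.195 × 0.42 = 0.01441.
Expected number = 0.01441 × 2000 = 28.83 ≈ 29.

29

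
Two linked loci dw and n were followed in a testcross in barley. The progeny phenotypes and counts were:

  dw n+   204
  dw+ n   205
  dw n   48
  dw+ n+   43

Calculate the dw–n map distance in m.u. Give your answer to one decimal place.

18.2 m.u.

The two most frequent classes, dw+ n (205) and dw n+ (204), are the parental types, so the F1 was dw+ n / dw n+.
The recombinant classes are dw+ n+ and dw n: 43 + 48 = 91.
Recombination frequency = 91/500 = 0.1820 ≈ 18.2%, i.e. 18.2 m.u.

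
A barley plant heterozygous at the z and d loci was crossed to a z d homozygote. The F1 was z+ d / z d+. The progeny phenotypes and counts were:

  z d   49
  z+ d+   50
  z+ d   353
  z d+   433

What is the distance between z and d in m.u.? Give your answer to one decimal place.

11.2 m.u.

The recombinant classes are z+ d+ and z d: 50 + 49 = 99.
Recombination frequency = 99/885 = 0.1119 ≈ 11.2%, i.e. 11.2 m.u.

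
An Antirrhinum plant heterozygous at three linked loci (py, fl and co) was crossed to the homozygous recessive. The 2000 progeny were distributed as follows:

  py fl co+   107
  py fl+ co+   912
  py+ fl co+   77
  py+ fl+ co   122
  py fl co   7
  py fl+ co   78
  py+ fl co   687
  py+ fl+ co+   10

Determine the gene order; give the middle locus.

The two most frequent reciprocal classes, py+ fl co and py fl+ co+, are the parental types, so the F1 was py+ fl co / py fl+ co+.
The two rarest classes, py fl co and py+ fl+ co+, are the double crossovers. Comparing them with the parentals, only the py allele has switched, so py is the middle locus and the order is fl – py – co.

py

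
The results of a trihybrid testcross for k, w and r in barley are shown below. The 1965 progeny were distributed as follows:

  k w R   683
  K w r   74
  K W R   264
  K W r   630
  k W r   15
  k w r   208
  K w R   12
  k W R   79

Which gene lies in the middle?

The two most frequent reciprocal classes, k w R and K W r, are the parental types, so the F1 was k w R / K W r.
The two rarest classes, K w R and k W r, are the double crossovers. Comparing them with the parentals, only the k allele has switched, so k is the middle locus and the order is r – k – w.

k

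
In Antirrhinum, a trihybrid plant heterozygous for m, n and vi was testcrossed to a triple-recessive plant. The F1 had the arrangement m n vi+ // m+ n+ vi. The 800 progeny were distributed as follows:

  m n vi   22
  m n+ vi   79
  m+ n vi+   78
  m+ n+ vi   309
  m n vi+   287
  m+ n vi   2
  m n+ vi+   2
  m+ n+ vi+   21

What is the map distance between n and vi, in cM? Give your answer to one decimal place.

5.9 cM

The two rarest classes, m n+ vi+ and m+ n vi, are the double crossovers. Comparing them with the parentals, only the n allele has switched, so n is the middle locus and the order is vi – n – m.
Crossovers in the vi–n interval produce the single-crossover classes m n vi and m+ n+ vi+ (22 + 21 = 43) plus the double crossovers (4).
RF(vi–n) = (43 + 4) / 800 = 47/800 = 0.0587 → 5.9 cM.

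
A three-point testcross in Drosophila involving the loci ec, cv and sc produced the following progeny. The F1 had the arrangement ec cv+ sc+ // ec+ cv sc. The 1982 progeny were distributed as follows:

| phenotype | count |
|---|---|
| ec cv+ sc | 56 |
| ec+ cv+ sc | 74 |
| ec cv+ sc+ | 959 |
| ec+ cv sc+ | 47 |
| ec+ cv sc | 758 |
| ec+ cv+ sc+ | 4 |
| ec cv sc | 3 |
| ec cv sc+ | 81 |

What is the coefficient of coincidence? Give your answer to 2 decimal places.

0.78

The two rarest classes, ec+ cv+ sc+ and ec cv sc, are the double crossovers. Comparing them with the parentals, only the ec allele has switched, so ec is the middle locus and the order is sc – ec – cv.
sc–ec: (103 + 7)/1982 = 0.0555; ec–cv: (155 + 7)/1982 = 0.0817.
Expected DCO frequency = 0.0555 × 0.0817 ≈ 0.00453; observed = 7/1982 ≈ 0.00353.
Coefficient of coincidence = 0.00353/0.00453 ≈ 0.78.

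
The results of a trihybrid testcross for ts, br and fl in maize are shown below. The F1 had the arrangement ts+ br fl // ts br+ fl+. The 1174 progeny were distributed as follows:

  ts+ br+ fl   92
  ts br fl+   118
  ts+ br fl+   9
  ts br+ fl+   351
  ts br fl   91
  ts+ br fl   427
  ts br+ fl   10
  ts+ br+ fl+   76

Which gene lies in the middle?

The two rarest classes, ts+ br fl+ and ts br+ fl, are the double crossovers. Comparing them with the parentals, only the fl allele has switched, so fl is the middle locus and the order is br – fl – ts.

fl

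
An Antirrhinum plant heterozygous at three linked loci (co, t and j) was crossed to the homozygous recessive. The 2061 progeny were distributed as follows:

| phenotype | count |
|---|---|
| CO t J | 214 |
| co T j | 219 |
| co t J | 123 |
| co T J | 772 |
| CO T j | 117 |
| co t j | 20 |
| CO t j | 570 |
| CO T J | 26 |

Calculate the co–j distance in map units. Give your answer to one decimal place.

23.2 map units

The two most frequent reciprocal classes, co T J and CO t j, are the parental types, so the F1 was co T J / CO t j.
The two rarest classes, CO T J and co t j, are the double crossovers. Comparing them with the parentals, only the co allele has switched, so co is the middle locus and the order is t – co – j.
Crossovers in the co–j interval produce the single-crossover classes co T j and CO t J (219 + 214 = 433) plus the double crossovers (46).
RF(co–j) = (433 + 46) / 2061 = 479/2061 = 0.2324 → 23.2 map units.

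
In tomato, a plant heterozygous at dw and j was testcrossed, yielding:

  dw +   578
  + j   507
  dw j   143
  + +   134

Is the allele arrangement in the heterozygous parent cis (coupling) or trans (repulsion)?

trans

The two most frequent classes are + j (507) and dw + (578); these are the parental (non-recombinant) types.
So the F1 carried + j on one chromosome and dw + on the other — the recessive alleles are on opposite chromosomes (trans / repulsion).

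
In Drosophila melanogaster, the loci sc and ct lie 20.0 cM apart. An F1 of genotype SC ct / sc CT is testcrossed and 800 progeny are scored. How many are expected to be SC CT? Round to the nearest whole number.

80

A map distance of 20.0 cM corresponds to a recombination frequency of 0.200.
The F1 is SC ct / sc CT, so SC CT is a recombinant gamete class with expected frequency r/2 = 0.200/2 = 0.1000.
Expected number = 0.1000 × 800 = 80.00 ≈ 80.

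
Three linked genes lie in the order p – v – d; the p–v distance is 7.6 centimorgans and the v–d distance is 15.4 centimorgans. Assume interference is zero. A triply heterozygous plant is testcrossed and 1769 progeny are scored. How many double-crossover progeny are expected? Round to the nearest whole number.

Map distances give recombination frequencies of 0.076 and 0.154 for the two intervals.
With no interference, expected double-crossover frequency = 0.076 × 0.154 = 0.01170.
Expected number = 0.01170 × 1769 = 20.70 ≈ 21.

21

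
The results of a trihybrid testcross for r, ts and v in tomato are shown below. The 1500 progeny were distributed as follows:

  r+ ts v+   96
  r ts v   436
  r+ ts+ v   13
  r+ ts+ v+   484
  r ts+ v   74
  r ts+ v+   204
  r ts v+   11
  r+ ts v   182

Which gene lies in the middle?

The two most frequent reciprocal classes, r+ ts+ v+ and r ts v, are the parental types, so the F1 was r+ ts+ v+ / r ts v.
The two rarest classes, r+ ts+ v and r ts v+, are the double crossovers. Comparing them with the parentals, only the v allele has switched, so v is the middle locus and the order is r – v – ts.

v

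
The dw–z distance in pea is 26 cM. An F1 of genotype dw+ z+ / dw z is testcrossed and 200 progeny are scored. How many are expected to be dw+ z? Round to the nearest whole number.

A map distance of 26 cM corresponds to a recombination frequency of 0.260.
The F1 is dw+ z+ / dw z, so dw+ z is a recombinant gamete class with expected frequency r/2 = 0.260/2 = 0.1300.
Expected number = 0.1300 × 200 = 26.00 ≈ 26.

26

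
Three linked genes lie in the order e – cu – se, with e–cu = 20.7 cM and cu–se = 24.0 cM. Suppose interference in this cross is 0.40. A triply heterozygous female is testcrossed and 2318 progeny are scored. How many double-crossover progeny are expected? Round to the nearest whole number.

69

Map distances give recombination frequencies of 0.207 and 0.240 for the two intervals.
With interference 0.40 (so coincidence = 0.60), expected double-crossover frequency = 0.207 × 0.240 × 0.60 = 0.02981.
Expected number = 0.02981 × 2318 = 69.09 ≈ 69.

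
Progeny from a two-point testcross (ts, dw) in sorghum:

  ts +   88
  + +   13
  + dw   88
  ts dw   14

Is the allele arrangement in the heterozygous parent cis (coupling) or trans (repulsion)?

trans

The two most frequent classes are + dw (88) and ts + (88); these are the parental (non-recombinant) types.
So the F1 carried + dw on one chromosome and ts + on the other — the recessive alleles are on opposite chromosomes (trans / repulsion).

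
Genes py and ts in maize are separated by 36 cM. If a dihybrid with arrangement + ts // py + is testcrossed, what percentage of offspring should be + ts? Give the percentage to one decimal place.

32.0%

A map distance of 36 cM corresponds to a recombination frequency of 0.360.
The F1 is + ts / py +, so + ts is a parental gamete class with expected frequency (1 − r)/2 = 0.640/2 = 0.3200.
That is 0.3200 = 32.0% of the progeny.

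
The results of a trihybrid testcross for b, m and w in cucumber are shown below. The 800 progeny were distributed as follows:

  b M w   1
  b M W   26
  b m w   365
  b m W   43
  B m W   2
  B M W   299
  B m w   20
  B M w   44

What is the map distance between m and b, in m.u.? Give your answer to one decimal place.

The two most frequent reciprocal classes, B M W and b m w, are the parental types, so the F1 was B M W / b m w.
The two rarest classes, B m W and b M w, are the double crossovers. Comparing them with the parentals, only the m allele has switched, so m is the middle locus and the order is w – m – b.
Crossovers in the m–b interval produce the single-crossover classes b M W and B m w (26 + 20 = 46) plus the double crossovers (3).
RF(m–b) = (46 + 3) / 800 = 49/800 = 0.0612 → 6.1 m.u.

6.1 m.u.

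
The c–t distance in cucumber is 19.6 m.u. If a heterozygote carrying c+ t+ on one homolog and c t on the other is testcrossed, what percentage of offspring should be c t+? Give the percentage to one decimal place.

9.8%

A map distance of 19.6 m.u. corresponds to a recombination frequency of 0.196.
The F1 is c+ t+ / c t, so c t+ is a recombinant gamete class with expected frequency r/2 = 0.196/2 = 0.0980.
That is 0.0980 = 9.8% of the progeny.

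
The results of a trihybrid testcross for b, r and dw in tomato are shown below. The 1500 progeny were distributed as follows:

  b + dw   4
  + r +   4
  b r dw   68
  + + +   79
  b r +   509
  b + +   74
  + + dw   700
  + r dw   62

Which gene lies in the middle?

b

The two most frequent reciprocal classes, + + dw and b r +, are the parental types, so the F1 was + + dw / b r +.
The two rarest classes, b + dw and + r +, are the double crossovers. Comparing them with the parentals, only the b allele has switched, so b is the middle locus and the order is r – b – dw.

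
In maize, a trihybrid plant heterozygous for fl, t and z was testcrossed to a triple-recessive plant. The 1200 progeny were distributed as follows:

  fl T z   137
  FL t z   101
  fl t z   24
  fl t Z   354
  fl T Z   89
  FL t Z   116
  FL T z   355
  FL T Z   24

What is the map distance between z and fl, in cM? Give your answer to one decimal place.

The two most frequent reciprocal classes, fl t Z and FL T z, are the parental types, so the F1 was fl t Z / FL T z.
The two rarest classes, fl t z and FL T Z, are the double crossovers. Comparing them with the parentals, only the z allele has switched, so z is the middle locus and the order is fl – z – t.
Crossovers in the fl–z interval produce the single-crossover classes FL t Z and fl T z (116 + 137 = 253) plus the double crossovers (48).
RF(fl–z) = (253 + 48) / 1200 = 301/1200 = 0.2508 → 25.1 cM.

25.1 cM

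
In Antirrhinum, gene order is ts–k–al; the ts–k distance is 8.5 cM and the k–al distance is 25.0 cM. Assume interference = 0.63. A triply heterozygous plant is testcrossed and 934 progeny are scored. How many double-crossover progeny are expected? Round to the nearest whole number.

7

Map distances give recombination frequencies of 0.085 and 0.250 for the two intervals.
With interference 0.63 (so coincidence = 0.37), expected double-crossover frequency = 0.085 × 0.250 × 0.37 = 0.00786.
Expected number = 0.00786 × 934 = 7.34 ≈ 7.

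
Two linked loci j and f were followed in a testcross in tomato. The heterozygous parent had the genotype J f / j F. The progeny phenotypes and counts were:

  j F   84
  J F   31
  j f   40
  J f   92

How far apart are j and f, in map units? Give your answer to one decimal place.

The recombinant classes are J F and j f: 31 + 40 = 71.
Recombination frequency = 71/247 = 0.2874 ≈ 28.7%, i.e. 28.7 map units.

28.7 map units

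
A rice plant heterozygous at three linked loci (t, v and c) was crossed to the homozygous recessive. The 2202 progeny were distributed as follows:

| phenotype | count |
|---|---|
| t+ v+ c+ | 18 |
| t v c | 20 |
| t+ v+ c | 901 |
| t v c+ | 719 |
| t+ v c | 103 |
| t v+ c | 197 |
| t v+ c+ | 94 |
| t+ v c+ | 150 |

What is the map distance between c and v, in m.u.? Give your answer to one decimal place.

10.7 m.u.

The two most frequent reciprocal classes, t+ v+ c and t v c+, are the parental types, so the F1 was t+ v+ c / t v c+.
The two rarest classes, t+ v+ c+ and t v c, are the double crossovers. Comparing them with the parentals, only the c allele has switched, so c is the middle locus and the order is v – c – t.
Crossovers in the v–c interval produce the single-crossover classes t+ v c and t v+ c+ (103 + 94 = 197) plus the double crossovers (38).
RF(v–c) = (197 + 38) / 2202 = 235/2202 = 0.1067 → 10.7 m.u.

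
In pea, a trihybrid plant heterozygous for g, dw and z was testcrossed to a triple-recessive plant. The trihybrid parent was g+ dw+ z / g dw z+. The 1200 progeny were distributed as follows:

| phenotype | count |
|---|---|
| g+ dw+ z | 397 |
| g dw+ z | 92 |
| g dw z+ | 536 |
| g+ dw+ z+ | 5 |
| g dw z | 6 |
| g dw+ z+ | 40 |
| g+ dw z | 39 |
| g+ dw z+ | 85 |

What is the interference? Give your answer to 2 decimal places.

0.22

The two rarest classes, g+ dw+ z+ and g dw z, are the double crossovers. Comparing them with the parentals, only the z allele has switched, so z is the middle locus and the order is dw – z – g.
dw–z: (79 + 11)/1200 = 0.0750; z–g: (177 + 11)/1200 = 0.1567.
Expected DCO frequency = 0.0750 × 0.1567 ≈ 0.01175; observed = 11/1200 ≈ 0.00917.
Coefficient of coincidence = 0.00917/0.01175 ≈ 0.78; interference = 1 − 0.78 = 0.22.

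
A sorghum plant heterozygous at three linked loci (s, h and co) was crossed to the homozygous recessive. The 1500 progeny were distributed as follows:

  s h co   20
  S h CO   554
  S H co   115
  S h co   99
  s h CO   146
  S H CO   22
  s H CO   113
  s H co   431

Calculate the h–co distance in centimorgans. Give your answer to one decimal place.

The two most frequent reciprocal classes, S h CO and s H co, are the parental types, so the F1 was S h CO / s H co.
The two rarest classes, S H CO and s h co, are the double crossovers. Comparing them with the parentals, only the h allele has switched, so h is the middle locus and the order is co – h – s.
Crossovers in the co–h interval produce the single-crossover classes S h co and s H CO (99 + 113 = 212) plus the double crossovers (42).
RF(co–h) = (212 + 42) / 1500 = 254/1500 = 0.1693 → 16.9 centimorgans.

16.9 centimorgans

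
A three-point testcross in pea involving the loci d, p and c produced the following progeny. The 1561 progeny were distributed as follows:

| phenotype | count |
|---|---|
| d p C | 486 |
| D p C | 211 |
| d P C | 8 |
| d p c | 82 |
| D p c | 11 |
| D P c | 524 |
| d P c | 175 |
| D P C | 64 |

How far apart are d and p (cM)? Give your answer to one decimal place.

The two most frequent reciprocal classes, d p C and D P c, are the parental types, so the F1 was d p C / D P c.
The two rarest classes, d P C and D p c, are the double crossovers. Comparing them with the parentals, only the p allele has switched, so p is the middle locus and the order is c – p – d.
Crossovers in the p–d interval produce the single-crossover classes D p C and d P c (211 + 175 = 386) plus the double crossovers (19).
RF(p–d) = (386 + 19) / 1561 = 405/1561 = 0.2594 → 25.9 cM.

25.9 cM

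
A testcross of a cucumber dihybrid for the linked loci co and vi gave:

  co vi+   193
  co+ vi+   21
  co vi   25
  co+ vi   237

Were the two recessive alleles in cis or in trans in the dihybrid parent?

The two most frequent classes are co+ vi (237) and co vi+ (193); these are the parental (non-recombinant) types.
So the F1 carried co+ vi on one chromosome and co vi+ on the other — the recessive alleles are on opposite chromosomes (trans / repulsion).

trans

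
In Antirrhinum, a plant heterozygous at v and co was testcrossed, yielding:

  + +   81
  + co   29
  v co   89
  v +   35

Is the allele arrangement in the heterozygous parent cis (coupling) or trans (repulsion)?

The two most frequent classes are + + (81) and v co (89); these are the parental (non-recombinant) types.
So the F1 carried + + on one chromosome and v co on the other — the recessive alleles are on the same chromosome (cis / coupling).

cis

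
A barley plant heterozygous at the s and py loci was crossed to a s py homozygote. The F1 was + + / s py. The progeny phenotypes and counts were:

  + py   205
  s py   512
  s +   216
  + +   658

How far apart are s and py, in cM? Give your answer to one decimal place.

The recombinant classes are + py and s +: 205 + 216 = 421.
Recombination frequency = 421/1591 = 0.2646 ≈ 26.5%, i.e. 26.5 cM.

26.5 cM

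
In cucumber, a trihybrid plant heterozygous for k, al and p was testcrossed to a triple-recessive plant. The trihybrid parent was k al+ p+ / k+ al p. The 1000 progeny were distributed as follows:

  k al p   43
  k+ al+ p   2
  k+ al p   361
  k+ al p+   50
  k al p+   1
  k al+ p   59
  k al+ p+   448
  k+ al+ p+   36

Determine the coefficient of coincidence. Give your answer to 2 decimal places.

The two rarest classes, k al p+ and k+ al+ p, are the double crossovers. Comparing them with the parentals, only the al allele has switched, so al is the middle locus and the order is p – al – k.
p–al: (109 + 3)/1000 = 0.1120; al–k: (79 + 3)/1000 = 0.0820.
Expected DCO frequency = 0.1120 × 0.0820 ≈ 0.00918; observed = 3/1000 ≈ 0.00300.
Coefficient of coincidence = 0.00300/0.00918 ≈ 0.33.

0.33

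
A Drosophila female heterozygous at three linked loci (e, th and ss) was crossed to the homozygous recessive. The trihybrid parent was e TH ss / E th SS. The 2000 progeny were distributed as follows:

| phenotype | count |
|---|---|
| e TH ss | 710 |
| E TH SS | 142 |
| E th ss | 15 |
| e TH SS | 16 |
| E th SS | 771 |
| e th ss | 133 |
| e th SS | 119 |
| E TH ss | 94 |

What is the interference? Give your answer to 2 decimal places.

0.17

The two rarest classes, e TH SS and E th ss, are the double crossovers. Comparing them with the parentals, only the ss allele has switched, so ss is the middle locus and the order is e – ss – th.
e–ss: (213 + 31)/2000 = 0.1220; ss–th: (275 + 31)/2000 = 0.1530.
Expected DCO frequency = 0.1220 × 0.1530 ≈ 0.01867; observed = 31/2000 ≈ 0.01550.
Coefficient of coincidence = 0.01550/0.01867 ≈ 0.83; interference = 1 − 0.83 = 0.17.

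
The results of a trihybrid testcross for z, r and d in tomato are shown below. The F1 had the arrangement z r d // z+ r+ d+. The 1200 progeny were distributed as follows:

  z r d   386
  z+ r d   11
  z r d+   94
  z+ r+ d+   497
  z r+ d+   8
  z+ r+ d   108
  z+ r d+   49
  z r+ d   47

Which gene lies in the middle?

z

The two rarest classes, z+ r d and z r+ d+, are the double crossovers. Comparing them with the parentals, only the z allele has switched, so z is the middle locus and the order is d – z – r.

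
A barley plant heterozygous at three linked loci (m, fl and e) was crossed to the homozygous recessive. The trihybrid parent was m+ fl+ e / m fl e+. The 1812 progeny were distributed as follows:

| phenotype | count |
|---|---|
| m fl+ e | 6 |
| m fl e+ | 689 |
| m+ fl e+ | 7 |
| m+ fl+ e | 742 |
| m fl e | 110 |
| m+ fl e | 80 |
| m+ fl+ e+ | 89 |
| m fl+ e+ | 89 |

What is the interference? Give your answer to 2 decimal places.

0.39

The two rarest classes, m fl+ e and m+ fl e+, are the double crossovers. Comparing them with the parentals, only the m allele has switched, so m is the middle locus and the order is e – m – fl.
e–m: (199 + 13)/1812 = 0.1170; m–fl: (169 + 13)/1812 = 0.1004.
Expected DCO frequency = 0.1170 × 0.1004 ≈ 0.01175; observed = 13/1812 ≈ 0.00717.
Coefficient of coincidence = 0.00717/0.01175 ≈ 0.61; interference = 1 − 0.61 = 0.39.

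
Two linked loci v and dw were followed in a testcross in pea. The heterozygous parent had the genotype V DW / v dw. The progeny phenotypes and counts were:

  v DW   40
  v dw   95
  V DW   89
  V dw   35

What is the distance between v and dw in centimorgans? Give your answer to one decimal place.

29.0 centimorgans

The recombinant classes are V dw and v DW: 35 + 40 = 75.
Recombination frequency = 75/259 = 0.2896 ≈ 29.0%, i.e. 29.0 centimorgans.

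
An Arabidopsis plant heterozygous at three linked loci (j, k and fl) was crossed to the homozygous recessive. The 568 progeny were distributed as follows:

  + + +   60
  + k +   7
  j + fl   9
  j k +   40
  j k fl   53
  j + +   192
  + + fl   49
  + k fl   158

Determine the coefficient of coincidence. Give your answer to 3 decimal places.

0.671

The two most frequent reciprocal classes, j + + and + k fl, are the parental types, so the F1 was j + + / + k fl.
The two rarest classes, j + fl and + k +, are the double crossovers. Comparing them with the parentals, only the fl allele has switched, so fl is the middle locus and the order is j – fl – k.
j–fl: (113 + 16)/568 = 0.2271; fl–k: (89 + 16)/568 = 0.1849.
Expected DCO frequency = 0.2271 × 0.1849 ≈ 0.04199; observed = 16/568 ≈ 0.02817.
Coefficient of coincidence = 0.02817/0.04199 ≈ 0.671.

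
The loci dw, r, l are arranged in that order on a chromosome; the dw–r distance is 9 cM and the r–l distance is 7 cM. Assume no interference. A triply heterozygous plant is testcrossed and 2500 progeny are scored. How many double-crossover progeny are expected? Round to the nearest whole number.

16

Map distances give recombination frequencies of 0.090 and 0.070 for the two intervals.
With no interference, expected double-crossover frequency = 0.090 × 0.070 = 0.00630.
Expected number = 0.00630 × 2500 = 15.75 ≈ 16.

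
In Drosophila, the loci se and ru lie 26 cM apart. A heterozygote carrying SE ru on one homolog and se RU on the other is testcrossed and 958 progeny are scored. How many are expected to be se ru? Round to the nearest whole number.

125

A map distance of 26 cM corresponds to a recombination frequency of 0.260.
The F1 is SE ru / se RU, so se ru is a recombinant gamete class with expected frequency r/2 = 0.260/2 = 0.1300.
Expected number = 0.1300 × 958 = 124.54 ≈ 125.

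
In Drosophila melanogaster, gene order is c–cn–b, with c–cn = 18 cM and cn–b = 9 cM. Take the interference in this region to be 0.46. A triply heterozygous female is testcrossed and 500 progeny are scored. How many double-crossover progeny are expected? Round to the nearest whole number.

4

Map distances give recombination frequencies of 0.180 and 0.090 for the two intervals.
With interference 0.46 (so coincidence = 0.54), expected double-crossover frequency = 0.180 × 0.090 × 0.54 = 0.00875.
Expected number = 0.00875 × 500 = 4.37 ≈ 4.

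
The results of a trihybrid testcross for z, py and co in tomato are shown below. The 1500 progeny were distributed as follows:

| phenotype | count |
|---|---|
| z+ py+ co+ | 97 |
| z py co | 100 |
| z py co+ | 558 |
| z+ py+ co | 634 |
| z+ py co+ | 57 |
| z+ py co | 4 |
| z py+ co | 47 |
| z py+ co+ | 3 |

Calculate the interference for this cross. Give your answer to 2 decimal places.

0.54

The two most frequent reciprocal classes, z+ py+ co and z py co+, are the parental types, so the F1 was z+ py+ co / z py co+.
The two rarest classes, z+ py co and z py+ co+, are the double crossovers. Comparing them with the parentals, only the py allele has switched, so py is the middle locus and the order is co – py – z.
co–py: (197 + 7)/1500 = 0.1360; py–z: (104 + 7)/1500 = 0.0740.
Expected DCO frequency = 0.1360 × 0.0740 ≈ 0.01006; observed = 7/1500 ≈ 0.00467.
Coefficient of coincidence = 0.00467/0.01006 ≈ 0.46; interference = 1 − 0.46 = 0.54.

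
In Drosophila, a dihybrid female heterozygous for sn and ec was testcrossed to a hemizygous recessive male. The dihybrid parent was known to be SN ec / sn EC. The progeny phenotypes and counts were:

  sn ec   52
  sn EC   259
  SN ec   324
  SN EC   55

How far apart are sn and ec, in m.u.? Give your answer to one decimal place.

The recombinant classes are SN EC and sn ec: 55 + 52 = 107.
Recombination frequency = 107/690 = 0.1551 ≈ 15.5%, i.e. 15.5 m.u.

15.5 m.u.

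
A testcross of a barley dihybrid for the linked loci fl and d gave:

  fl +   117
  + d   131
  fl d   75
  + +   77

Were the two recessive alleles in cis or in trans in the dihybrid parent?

The two most frequent classes are + d (131) and fl + (117); these are the parental (non-recombinant) types.
So the F1 carried + d on one chromosome and fl + on the other — the recessive alleles are on opposite chromosomes (trans / repulsion).

trans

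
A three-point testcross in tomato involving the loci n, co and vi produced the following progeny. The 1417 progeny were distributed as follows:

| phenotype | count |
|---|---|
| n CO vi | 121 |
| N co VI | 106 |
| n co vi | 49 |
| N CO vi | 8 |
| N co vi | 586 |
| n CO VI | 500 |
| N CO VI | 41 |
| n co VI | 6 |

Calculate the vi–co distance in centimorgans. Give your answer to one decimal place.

17.0 centimorgans

The two most frequent reciprocal classes, n CO VI and N co vi, are the parental types, so the F1 was n CO VI / N co vi.
The two rarest classes, n co VI and N CO vi, are the double crossovers. Comparing them with the parentals, only the co allele has switched, so co is the middle locus and the order is n – co – vi.
Crossovers in the co–vi interval produce the single-crossover classes n CO vi and N co VI (121 + 106 = 227) plus the double crossovers (14).
RF(co–vi) = (227 + 14) / 1417 = 241/1417 = 0.1701 → 17.0 centimorgans.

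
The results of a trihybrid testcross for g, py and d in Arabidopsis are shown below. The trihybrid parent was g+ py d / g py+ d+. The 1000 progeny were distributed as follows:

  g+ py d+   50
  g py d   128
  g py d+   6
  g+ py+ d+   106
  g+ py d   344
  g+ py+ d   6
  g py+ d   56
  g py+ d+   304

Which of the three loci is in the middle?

py

The two rarest classes, g+ py+ d and g py d+, are the double crossovers. Comparing them with the parentals, only the py allele has switched, so py is the middle locus and the order is g – py – d.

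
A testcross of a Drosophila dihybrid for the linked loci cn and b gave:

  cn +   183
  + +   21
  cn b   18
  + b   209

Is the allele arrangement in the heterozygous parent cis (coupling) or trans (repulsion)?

The two most frequent classes are + b (209) and cn + (183); these are the parental (non-recombinant) types.
So the F1 carried + b on one chromosome and cn + on the other — the recessive alleles are on opposite chromosomes (trans / repulsion).

trans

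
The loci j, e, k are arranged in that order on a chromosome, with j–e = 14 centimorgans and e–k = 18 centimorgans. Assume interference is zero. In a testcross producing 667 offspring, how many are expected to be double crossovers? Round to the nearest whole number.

Map distances give recombination frequencies of 0.140 and 0.180 for the two intervals.
With no interference, expected double-crossover frequency = 0.140 × 0.180 = 0.02520.
Expected number = 0.02520 × 667 = 16.81 ≈ 17.

17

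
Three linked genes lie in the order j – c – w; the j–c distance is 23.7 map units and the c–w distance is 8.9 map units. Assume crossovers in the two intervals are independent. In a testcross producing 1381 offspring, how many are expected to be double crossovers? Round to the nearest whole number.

Map distances give recombination frequencies of 0.237 and 0.089 for the two intervals.
With no interference, expected double-crossover frequency = 0.237 × 0.089 = 0.02109.
Expected number = 0.02109 × 1381 = 29.13 ≈ 29.

29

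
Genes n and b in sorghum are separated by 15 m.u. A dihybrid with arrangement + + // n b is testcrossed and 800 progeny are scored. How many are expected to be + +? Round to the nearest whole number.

A map distance of 15 m.u. corresponds to a recombination frequency of 0.150.
The F1 is + + / n b, so + + is a parental gamete class with expected frequency (1 − r)/2 = 0.850/2 = 0.4250.
Expected number = 0.4250 × 800 = 340.00 ≈ 340.

340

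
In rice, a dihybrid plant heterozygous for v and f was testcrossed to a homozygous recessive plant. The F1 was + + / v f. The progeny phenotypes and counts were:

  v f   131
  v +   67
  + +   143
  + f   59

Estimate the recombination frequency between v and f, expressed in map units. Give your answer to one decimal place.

The recombinant classes are + f and v +: 59 + 67 = 126.
Recombination frequency = 126/400 = 0.3150 ≈ 31.5%, i.e. 31.5 map units.

31.5 map units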